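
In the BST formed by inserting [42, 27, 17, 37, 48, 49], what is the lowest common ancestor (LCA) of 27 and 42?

Tree insertion order: [42, 27, 17, 37, 48, 49]
Tree (level-order array): [42, 27, 48, 17, 37, None, 49]
In a BST, the LCA of p=27, q=42 is the first node v on the
root-to-leaf path with p <= v <= q (go left if both < v, right if both > v).
Walk from root:
  at 42: 27 <= 42 <= 42, this is the LCA
LCA = 42


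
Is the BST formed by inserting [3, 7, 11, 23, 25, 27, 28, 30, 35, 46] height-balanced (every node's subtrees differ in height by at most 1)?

Tree (level-order array): [3, None, 7, None, 11, None, 23, None, 25, None, 27, None, 28, None, 30, None, 35, None, 46]
Definition: a tree is height-balanced if, at every node, |h(left) - h(right)| <= 1 (empty subtree has height -1).
Bottom-up per-node check:
  node 46: h_left=-1, h_right=-1, diff=0 [OK], height=0
  node 35: h_left=-1, h_right=0, diff=1 [OK], height=1
  node 30: h_left=-1, h_right=1, diff=2 [FAIL (|-1-1|=2 > 1)], height=2
  node 28: h_left=-1, h_right=2, diff=3 [FAIL (|-1-2|=3 > 1)], height=3
  node 27: h_left=-1, h_right=3, diff=4 [FAIL (|-1-3|=4 > 1)], height=4
  node 25: h_left=-1, h_right=4, diff=5 [FAIL (|-1-4|=5 > 1)], height=5
  node 23: h_left=-1, h_right=5, diff=6 [FAIL (|-1-5|=6 > 1)], height=6
  node 11: h_left=-1, h_right=6, diff=7 [FAIL (|-1-6|=7 > 1)], height=7
  node 7: h_left=-1, h_right=7, diff=8 [FAIL (|-1-7|=8 > 1)], height=8
  node 3: h_left=-1, h_right=8, diff=9 [FAIL (|-1-8|=9 > 1)], height=9
Node 30 violates the condition: |-1 - 1| = 2 > 1.
Result: Not balanced


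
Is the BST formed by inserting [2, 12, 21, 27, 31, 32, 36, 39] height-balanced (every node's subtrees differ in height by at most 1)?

Tree (level-order array): [2, None, 12, None, 21, None, 27, None, 31, None, 32, None, 36, None, 39]
Definition: a tree is height-balanced if, at every node, |h(left) - h(right)| <= 1 (empty subtree has height -1).
Bottom-up per-node check:
  node 39: h_left=-1, h_right=-1, diff=0 [OK], height=0
  node 36: h_left=-1, h_right=0, diff=1 [OK], height=1
  node 32: h_left=-1, h_right=1, diff=2 [FAIL (|-1-1|=2 > 1)], height=2
  node 31: h_left=-1, h_right=2, diff=3 [FAIL (|-1-2|=3 > 1)], height=3
  node 27: h_left=-1, h_right=3, diff=4 [FAIL (|-1-3|=4 > 1)], height=4
  node 21: h_left=-1, h_right=4, diff=5 [FAIL (|-1-4|=5 > 1)], height=5
  node 12: h_left=-1, h_right=5, diff=6 [FAIL (|-1-5|=6 > 1)], height=6
  node 2: h_left=-1, h_right=6, diff=7 [FAIL (|-1-6|=7 > 1)], height=7
Node 32 violates the condition: |-1 - 1| = 2 > 1.
Result: Not balanced


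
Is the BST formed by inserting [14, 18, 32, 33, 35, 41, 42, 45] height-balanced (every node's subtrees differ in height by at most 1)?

Tree (level-order array): [14, None, 18, None, 32, None, 33, None, 35, None, 41, None, 42, None, 45]
Definition: a tree is height-balanced if, at every node, |h(left) - h(right)| <= 1 (empty subtree has height -1).
Bottom-up per-node check:
  node 45: h_left=-1, h_right=-1, diff=0 [OK], height=0
  node 42: h_left=-1, h_right=0, diff=1 [OK], height=1
  node 41: h_left=-1, h_right=1, diff=2 [FAIL (|-1-1|=2 > 1)], height=2
  node 35: h_left=-1, h_right=2, diff=3 [FAIL (|-1-2|=3 > 1)], height=3
  node 33: h_left=-1, h_right=3, diff=4 [FAIL (|-1-3|=4 > 1)], height=4
  node 32: h_left=-1, h_right=4, diff=5 [FAIL (|-1-4|=5 > 1)], height=5
  node 18: h_left=-1, h_right=5, diff=6 [FAIL (|-1-5|=6 > 1)], height=6
  node 14: h_left=-1, h_right=6, diff=7 [FAIL (|-1-6|=7 > 1)], height=7
Node 41 violates the condition: |-1 - 1| = 2 > 1.
Result: Not balanced


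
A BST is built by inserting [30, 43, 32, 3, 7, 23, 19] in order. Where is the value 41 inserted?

Starting tree (level order): [30, 3, 43, None, 7, 32, None, None, 23, None, None, 19]
Insertion path: 30 -> 43 -> 32
Result: insert 41 as right child of 32
Final tree (level order): [30, 3, 43, None, 7, 32, None, None, 23, None, 41, 19]


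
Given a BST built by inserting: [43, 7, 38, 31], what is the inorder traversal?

Tree insertion order: [43, 7, 38, 31]
Tree (level-order array): [43, 7, None, None, 38, 31]
Inorder traversal: [7, 31, 38, 43]


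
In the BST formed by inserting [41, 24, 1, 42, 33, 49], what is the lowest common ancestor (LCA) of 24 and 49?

Tree insertion order: [41, 24, 1, 42, 33, 49]
Tree (level-order array): [41, 24, 42, 1, 33, None, 49]
In a BST, the LCA of p=24, q=49 is the first node v on the
root-to-leaf path with p <= v <= q (go left if both < v, right if both > v).
Walk from root:
  at 41: 24 <= 41 <= 49, this is the LCA
LCA = 41


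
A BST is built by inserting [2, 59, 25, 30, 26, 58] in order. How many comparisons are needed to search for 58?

Search path for 58: 2 -> 59 -> 25 -> 30 -> 58
Found: True
Comparisons: 5


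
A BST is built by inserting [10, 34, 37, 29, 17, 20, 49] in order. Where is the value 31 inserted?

Starting tree (level order): [10, None, 34, 29, 37, 17, None, None, 49, None, 20]
Insertion path: 10 -> 34 -> 29
Result: insert 31 as right child of 29
Final tree (level order): [10, None, 34, 29, 37, 17, 31, None, 49, None, 20]


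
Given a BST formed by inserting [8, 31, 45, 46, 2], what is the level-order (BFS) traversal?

Tree insertion order: [8, 31, 45, 46, 2]
Tree (level-order array): [8, 2, 31, None, None, None, 45, None, 46]
BFS from the root, enqueuing left then right child of each popped node:
  queue [8] -> pop 8, enqueue [2, 31], visited so far: [8]
  queue [2, 31] -> pop 2, enqueue [none], visited so far: [8, 2]
  queue [31] -> pop 31, enqueue [45], visited so far: [8, 2, 31]
  queue [45] -> pop 45, enqueue [46], visited so far: [8, 2, 31, 45]
  queue [46] -> pop 46, enqueue [none], visited so far: [8, 2, 31, 45, 46]
Result: [8, 2, 31, 45, 46]


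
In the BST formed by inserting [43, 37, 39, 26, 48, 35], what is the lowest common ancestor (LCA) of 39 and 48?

Tree insertion order: [43, 37, 39, 26, 48, 35]
Tree (level-order array): [43, 37, 48, 26, 39, None, None, None, 35]
In a BST, the LCA of p=39, q=48 is the first node v on the
root-to-leaf path with p <= v <= q (go left if both < v, right if both > v).
Walk from root:
  at 43: 39 <= 43 <= 48, this is the LCA
LCA = 43


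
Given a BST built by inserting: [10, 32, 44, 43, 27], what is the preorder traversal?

Tree insertion order: [10, 32, 44, 43, 27]
Tree (level-order array): [10, None, 32, 27, 44, None, None, 43]
Preorder traversal: [10, 32, 27, 44, 43]


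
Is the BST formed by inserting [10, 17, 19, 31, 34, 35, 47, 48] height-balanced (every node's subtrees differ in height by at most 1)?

Tree (level-order array): [10, None, 17, None, 19, None, 31, None, 34, None, 35, None, 47, None, 48]
Definition: a tree is height-balanced if, at every node, |h(left) - h(right)| <= 1 (empty subtree has height -1).
Bottom-up per-node check:
  node 48: h_left=-1, h_right=-1, diff=0 [OK], height=0
  node 47: h_left=-1, h_right=0, diff=1 [OK], height=1
  node 35: h_left=-1, h_right=1, diff=2 [FAIL (|-1-1|=2 > 1)], height=2
  node 34: h_left=-1, h_right=2, diff=3 [FAIL (|-1-2|=3 > 1)], height=3
  node 31: h_left=-1, h_right=3, diff=4 [FAIL (|-1-3|=4 > 1)], height=4
  node 19: h_left=-1, h_right=4, diff=5 [FAIL (|-1-4|=5 > 1)], height=5
  node 17: h_left=-1, h_right=5, diff=6 [FAIL (|-1-5|=6 > 1)], height=6
  node 10: h_left=-1, h_right=6, diff=7 [FAIL (|-1-6|=7 > 1)], height=7
Node 35 violates the condition: |-1 - 1| = 2 > 1.
Result: Not balanced


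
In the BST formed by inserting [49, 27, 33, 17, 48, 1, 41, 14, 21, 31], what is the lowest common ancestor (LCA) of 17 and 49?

Tree insertion order: [49, 27, 33, 17, 48, 1, 41, 14, 21, 31]
Tree (level-order array): [49, 27, None, 17, 33, 1, 21, 31, 48, None, 14, None, None, None, None, 41]
In a BST, the LCA of p=17, q=49 is the first node v on the
root-to-leaf path with p <= v <= q (go left if both < v, right if both > v).
Walk from root:
  at 49: 17 <= 49 <= 49, this is the LCA
LCA = 49


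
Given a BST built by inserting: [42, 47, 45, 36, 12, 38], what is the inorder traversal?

Tree insertion order: [42, 47, 45, 36, 12, 38]
Tree (level-order array): [42, 36, 47, 12, 38, 45]
Inorder traversal: [12, 36, 38, 42, 45, 47]


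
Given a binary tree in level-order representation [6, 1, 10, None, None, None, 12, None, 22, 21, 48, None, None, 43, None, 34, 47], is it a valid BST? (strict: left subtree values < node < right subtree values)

Level-order array: [6, 1, 10, None, None, None, 12, None, 22, 21, 48, None, None, 43, None, 34, 47]
Validate using subtree bounds (lo, hi): at each node, require lo < value < hi,
then recurse left with hi=value and right with lo=value.
Preorder trace (stopping at first violation):
  at node 6 with bounds (-inf, +inf): OK
  at node 1 with bounds (-inf, 6): OK
  at node 10 with bounds (6, +inf): OK
  at node 12 with bounds (10, +inf): OK
  at node 22 with bounds (12, +inf): OK
  at node 21 with bounds (12, 22): OK
  at node 48 with bounds (22, +inf): OK
  at node 43 with bounds (22, 48): OK
  at node 34 with bounds (22, 43): OK
  at node 47 with bounds (43, 48): OK
No violation found at any node.
Result: Valid BST


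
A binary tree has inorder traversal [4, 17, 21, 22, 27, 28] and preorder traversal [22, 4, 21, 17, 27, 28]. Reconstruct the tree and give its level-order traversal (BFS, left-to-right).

Inorder:  [4, 17, 21, 22, 27, 28]
Preorder: [22, 4, 21, 17, 27, 28]
Algorithm: preorder visits root first, so consume preorder in order;
for each root, split the current inorder slice at that value into
left-subtree inorder and right-subtree inorder, then recurse.
Recursive splits:
  root=22; inorder splits into left=[4, 17, 21], right=[27, 28]
  root=4; inorder splits into left=[], right=[17, 21]
  root=21; inorder splits into left=[17], right=[]
  root=17; inorder splits into left=[], right=[]
  root=27; inorder splits into left=[], right=[28]
  root=28; inorder splits into left=[], right=[]
Reconstructed level-order: [22, 4, 27, 21, 28, 17]


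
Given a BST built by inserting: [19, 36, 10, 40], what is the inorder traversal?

Tree insertion order: [19, 36, 10, 40]
Tree (level-order array): [19, 10, 36, None, None, None, 40]
Inorder traversal: [10, 19, 36, 40]


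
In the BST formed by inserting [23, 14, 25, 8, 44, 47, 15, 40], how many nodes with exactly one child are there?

Tree built from: [23, 14, 25, 8, 44, 47, 15, 40]
Tree (level-order array): [23, 14, 25, 8, 15, None, 44, None, None, None, None, 40, 47]
Rule: These are nodes with exactly 1 non-null child.
Per-node child counts:
  node 23: 2 child(ren)
  node 14: 2 child(ren)
  node 8: 0 child(ren)
  node 15: 0 child(ren)
  node 25: 1 child(ren)
  node 44: 2 child(ren)
  node 40: 0 child(ren)
  node 47: 0 child(ren)
Matching nodes: [25]
Count of nodes with exactly one child: 1


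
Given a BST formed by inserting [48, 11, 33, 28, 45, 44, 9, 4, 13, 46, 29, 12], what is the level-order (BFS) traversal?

Tree insertion order: [48, 11, 33, 28, 45, 44, 9, 4, 13, 46, 29, 12]
Tree (level-order array): [48, 11, None, 9, 33, 4, None, 28, 45, None, None, 13, 29, 44, 46, 12]
BFS from the root, enqueuing left then right child of each popped node:
  queue [48] -> pop 48, enqueue [11], visited so far: [48]
  queue [11] -> pop 11, enqueue [9, 33], visited so far: [48, 11]
  queue [9, 33] -> pop 9, enqueue [4], visited so far: [48, 11, 9]
  queue [33, 4] -> pop 33, enqueue [28, 45], visited so far: [48, 11, 9, 33]
  queue [4, 28, 45] -> pop 4, enqueue [none], visited so far: [48, 11, 9, 33, 4]
  queue [28, 45] -> pop 28, enqueue [13, 29], visited so far: [48, 11, 9, 33, 4, 28]
  queue [45, 13, 29] -> pop 45, enqueue [44, 46], visited so far: [48, 11, 9, 33, 4, 28, 45]
  queue [13, 29, 44, 46] -> pop 13, enqueue [12], visited so far: [48, 11, 9, 33, 4, 28, 45, 13]
  queue [29, 44, 46, 12] -> pop 29, enqueue [none], visited so far: [48, 11, 9, 33, 4, 28, 45, 13, 29]
  queue [44, 46, 12] -> pop 44, enqueue [none], visited so far: [48, 11, 9, 33, 4, 28, 45, 13, 29, 44]
  queue [46, 12] -> pop 46, enqueue [none], visited so far: [48, 11, 9, 33, 4, 28, 45, 13, 29, 44, 46]
  queue [12] -> pop 12, enqueue [none], visited so far: [48, 11, 9, 33, 4, 28, 45, 13, 29, 44, 46, 12]
Result: [48, 11, 9, 33, 4, 28, 45, 13, 29, 44, 46, 12]


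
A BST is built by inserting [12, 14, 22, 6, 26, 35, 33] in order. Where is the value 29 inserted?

Starting tree (level order): [12, 6, 14, None, None, None, 22, None, 26, None, 35, 33]
Insertion path: 12 -> 14 -> 22 -> 26 -> 35 -> 33
Result: insert 29 as left child of 33
Final tree (level order): [12, 6, 14, None, None, None, 22, None, 26, None, 35, 33, None, 29]


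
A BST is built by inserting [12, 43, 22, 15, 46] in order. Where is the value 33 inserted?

Starting tree (level order): [12, None, 43, 22, 46, 15]
Insertion path: 12 -> 43 -> 22
Result: insert 33 as right child of 22
Final tree (level order): [12, None, 43, 22, 46, 15, 33]


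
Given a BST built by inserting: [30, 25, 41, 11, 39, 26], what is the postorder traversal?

Tree insertion order: [30, 25, 41, 11, 39, 26]
Tree (level-order array): [30, 25, 41, 11, 26, 39]
Postorder traversal: [11, 26, 25, 39, 41, 30]


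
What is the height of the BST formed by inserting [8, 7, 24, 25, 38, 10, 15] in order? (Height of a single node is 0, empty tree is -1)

Insertion order: [8, 7, 24, 25, 38, 10, 15]
Tree (level-order array): [8, 7, 24, None, None, 10, 25, None, 15, None, 38]
Compute height bottom-up (empty subtree = -1):
  height(7) = 1 + max(-1, -1) = 0
  height(15) = 1 + max(-1, -1) = 0
  height(10) = 1 + max(-1, 0) = 1
  height(38) = 1 + max(-1, -1) = 0
  height(25) = 1 + max(-1, 0) = 1
  height(24) = 1 + max(1, 1) = 2
  height(8) = 1 + max(0, 2) = 3
Height = 3


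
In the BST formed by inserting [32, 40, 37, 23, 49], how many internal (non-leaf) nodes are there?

Tree built from: [32, 40, 37, 23, 49]
Tree (level-order array): [32, 23, 40, None, None, 37, 49]
Rule: An internal node has at least one child.
Per-node child counts:
  node 32: 2 child(ren)
  node 23: 0 child(ren)
  node 40: 2 child(ren)
  node 37: 0 child(ren)
  node 49: 0 child(ren)
Matching nodes: [32, 40]
Count of internal (non-leaf) nodes: 2


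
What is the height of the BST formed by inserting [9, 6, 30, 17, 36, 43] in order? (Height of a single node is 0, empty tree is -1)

Insertion order: [9, 6, 30, 17, 36, 43]
Tree (level-order array): [9, 6, 30, None, None, 17, 36, None, None, None, 43]
Compute height bottom-up (empty subtree = -1):
  height(6) = 1 + max(-1, -1) = 0
  height(17) = 1 + max(-1, -1) = 0
  height(43) = 1 + max(-1, -1) = 0
  height(36) = 1 + max(-1, 0) = 1
  height(30) = 1 + max(0, 1) = 2
  height(9) = 1 + max(0, 2) = 3
Height = 3


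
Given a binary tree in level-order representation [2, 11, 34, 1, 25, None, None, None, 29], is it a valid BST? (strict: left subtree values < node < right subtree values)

Level-order array: [2, 11, 34, 1, 25, None, None, None, 29]
Validate using subtree bounds (lo, hi): at each node, require lo < value < hi,
then recurse left with hi=value and right with lo=value.
Preorder trace (stopping at first violation):
  at node 2 with bounds (-inf, +inf): OK
  at node 11 with bounds (-inf, 2): VIOLATION
Node 11 violates its bound: not (-inf < 11 < 2).
Result: Not a valid BST


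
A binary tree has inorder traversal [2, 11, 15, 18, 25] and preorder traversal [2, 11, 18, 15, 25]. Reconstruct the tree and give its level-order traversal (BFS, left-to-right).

Inorder:  [2, 11, 15, 18, 25]
Preorder: [2, 11, 18, 15, 25]
Algorithm: preorder visits root first, so consume preorder in order;
for each root, split the current inorder slice at that value into
left-subtree inorder and right-subtree inorder, then recurse.
Recursive splits:
  root=2; inorder splits into left=[], right=[11, 15, 18, 25]
  root=11; inorder splits into left=[], right=[15, 18, 25]
  root=18; inorder splits into left=[15], right=[25]
  root=15; inorder splits into left=[], right=[]
  root=25; inorder splits into left=[], right=[]
Reconstructed level-order: [2, 11, 18, 15, 25]


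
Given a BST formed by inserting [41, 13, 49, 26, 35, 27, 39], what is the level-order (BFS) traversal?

Tree insertion order: [41, 13, 49, 26, 35, 27, 39]
Tree (level-order array): [41, 13, 49, None, 26, None, None, None, 35, 27, 39]
BFS from the root, enqueuing left then right child of each popped node:
  queue [41] -> pop 41, enqueue [13, 49], visited so far: [41]
  queue [13, 49] -> pop 13, enqueue [26], visited so far: [41, 13]
  queue [49, 26] -> pop 49, enqueue [none], visited so far: [41, 13, 49]
  queue [26] -> pop 26, enqueue [35], visited so far: [41, 13, 49, 26]
  queue [35] -> pop 35, enqueue [27, 39], visited so far: [41, 13, 49, 26, 35]
  queue [27, 39] -> pop 27, enqueue [none], visited so far: [41, 13, 49, 26, 35, 27]
  queue [39] -> pop 39, enqueue [none], visited so far: [41, 13, 49, 26, 35, 27, 39]
Result: [41, 13, 49, 26, 35, 27, 39]


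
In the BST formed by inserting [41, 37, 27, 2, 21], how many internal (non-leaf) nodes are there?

Tree built from: [41, 37, 27, 2, 21]
Tree (level-order array): [41, 37, None, 27, None, 2, None, None, 21]
Rule: An internal node has at least one child.
Per-node child counts:
  node 41: 1 child(ren)
  node 37: 1 child(ren)
  node 27: 1 child(ren)
  node 2: 1 child(ren)
  node 21: 0 child(ren)
Matching nodes: [41, 37, 27, 2]
Count of internal (non-leaf) nodes: 4


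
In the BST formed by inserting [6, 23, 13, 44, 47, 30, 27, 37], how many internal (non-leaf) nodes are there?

Tree built from: [6, 23, 13, 44, 47, 30, 27, 37]
Tree (level-order array): [6, None, 23, 13, 44, None, None, 30, 47, 27, 37]
Rule: An internal node has at least one child.
Per-node child counts:
  node 6: 1 child(ren)
  node 23: 2 child(ren)
  node 13: 0 child(ren)
  node 44: 2 child(ren)
  node 30: 2 child(ren)
  node 27: 0 child(ren)
  node 37: 0 child(ren)
  node 47: 0 child(ren)
Matching nodes: [6, 23, 44, 30]
Count of internal (non-leaf) nodes: 4


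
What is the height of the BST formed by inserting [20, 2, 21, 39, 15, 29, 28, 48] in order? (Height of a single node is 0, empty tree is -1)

Insertion order: [20, 2, 21, 39, 15, 29, 28, 48]
Tree (level-order array): [20, 2, 21, None, 15, None, 39, None, None, 29, 48, 28]
Compute height bottom-up (empty subtree = -1):
  height(15) = 1 + max(-1, -1) = 0
  height(2) = 1 + max(-1, 0) = 1
  height(28) = 1 + max(-1, -1) = 0
  height(29) = 1 + max(0, -1) = 1
  height(48) = 1 + max(-1, -1) = 0
  height(39) = 1 + max(1, 0) = 2
  height(21) = 1 + max(-1, 2) = 3
  height(20) = 1 + max(1, 3) = 4
Height = 4


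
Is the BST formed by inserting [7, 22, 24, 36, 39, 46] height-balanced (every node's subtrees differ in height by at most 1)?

Tree (level-order array): [7, None, 22, None, 24, None, 36, None, 39, None, 46]
Definition: a tree is height-balanced if, at every node, |h(left) - h(right)| <= 1 (empty subtree has height -1).
Bottom-up per-node check:
  node 46: h_left=-1, h_right=-1, diff=0 [OK], height=0
  node 39: h_left=-1, h_right=0, diff=1 [OK], height=1
  node 36: h_left=-1, h_right=1, diff=2 [FAIL (|-1-1|=2 > 1)], height=2
  node 24: h_left=-1, h_right=2, diff=3 [FAIL (|-1-2|=3 > 1)], height=3
  node 22: h_left=-1, h_right=3, diff=4 [FAIL (|-1-3|=4 > 1)], height=4
  node 7: h_left=-1, h_right=4, diff=5 [FAIL (|-1-4|=5 > 1)], height=5
Node 36 violates the condition: |-1 - 1| = 2 > 1.
Result: Not balanced


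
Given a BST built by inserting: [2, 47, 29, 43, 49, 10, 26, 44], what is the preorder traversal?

Tree insertion order: [2, 47, 29, 43, 49, 10, 26, 44]
Tree (level-order array): [2, None, 47, 29, 49, 10, 43, None, None, None, 26, None, 44]
Preorder traversal: [2, 47, 29, 10, 26, 43, 44, 49]


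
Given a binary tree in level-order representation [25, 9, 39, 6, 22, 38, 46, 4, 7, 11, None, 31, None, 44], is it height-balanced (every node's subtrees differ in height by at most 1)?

Tree (level-order array): [25, 9, 39, 6, 22, 38, 46, 4, 7, 11, None, 31, None, 44]
Definition: a tree is height-balanced if, at every node, |h(left) - h(right)| <= 1 (empty subtree has height -1).
Bottom-up per-node check:
  node 4: h_left=-1, h_right=-1, diff=0 [OK], height=0
  node 7: h_left=-1, h_right=-1, diff=0 [OK], height=0
  node 6: h_left=0, h_right=0, diff=0 [OK], height=1
  node 11: h_left=-1, h_right=-1, diff=0 [OK], height=0
  node 22: h_left=0, h_right=-1, diff=1 [OK], height=1
  node 9: h_left=1, h_right=1, diff=0 [OK], height=2
  node 31: h_left=-1, h_right=-1, diff=0 [OK], height=0
  node 38: h_left=0, h_right=-1, diff=1 [OK], height=1
  node 44: h_left=-1, h_right=-1, diff=0 [OK], height=0
  node 46: h_left=0, h_right=-1, diff=1 [OK], height=1
  node 39: h_left=1, h_right=1, diff=0 [OK], height=2
  node 25: h_left=2, h_right=2, diff=0 [OK], height=3
All nodes satisfy the balance condition.
Result: Balanced


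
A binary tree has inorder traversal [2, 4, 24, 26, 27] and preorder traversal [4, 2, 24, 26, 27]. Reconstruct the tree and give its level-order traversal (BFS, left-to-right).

Inorder:  [2, 4, 24, 26, 27]
Preorder: [4, 2, 24, 26, 27]
Algorithm: preorder visits root first, so consume preorder in order;
for each root, split the current inorder slice at that value into
left-subtree inorder and right-subtree inorder, then recurse.
Recursive splits:
  root=4; inorder splits into left=[2], right=[24, 26, 27]
  root=2; inorder splits into left=[], right=[]
  root=24; inorder splits into left=[], right=[26, 27]
  root=26; inorder splits into left=[], right=[27]
  root=27; inorder splits into left=[], right=[]
Reconstructed level-order: [4, 2, 24, 26, 27]


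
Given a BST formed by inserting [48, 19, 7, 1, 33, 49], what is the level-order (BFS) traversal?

Tree insertion order: [48, 19, 7, 1, 33, 49]
Tree (level-order array): [48, 19, 49, 7, 33, None, None, 1]
BFS from the root, enqueuing left then right child of each popped node:
  queue [48] -> pop 48, enqueue [19, 49], visited so far: [48]
  queue [19, 49] -> pop 19, enqueue [7, 33], visited so far: [48, 19]
  queue [49, 7, 33] -> pop 49, enqueue [none], visited so far: [48, 19, 49]
  queue [7, 33] -> pop 7, enqueue [1], visited so far: [48, 19, 49, 7]
  queue [33, 1] -> pop 33, enqueue [none], visited so far: [48, 19, 49, 7, 33]
  queue [1] -> pop 1, enqueue [none], visited so far: [48, 19, 49, 7, 33, 1]
Result: [48, 19, 49, 7, 33, 1]


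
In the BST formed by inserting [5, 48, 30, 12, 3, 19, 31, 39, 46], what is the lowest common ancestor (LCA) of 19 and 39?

Tree insertion order: [5, 48, 30, 12, 3, 19, 31, 39, 46]
Tree (level-order array): [5, 3, 48, None, None, 30, None, 12, 31, None, 19, None, 39, None, None, None, 46]
In a BST, the LCA of p=19, q=39 is the first node v on the
root-to-leaf path with p <= v <= q (go left if both < v, right if both > v).
Walk from root:
  at 5: both 19 and 39 > 5, go right
  at 48: both 19 and 39 < 48, go left
  at 30: 19 <= 30 <= 39, this is the LCA
LCA = 30


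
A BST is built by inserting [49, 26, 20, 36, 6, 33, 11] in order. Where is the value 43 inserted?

Starting tree (level order): [49, 26, None, 20, 36, 6, None, 33, None, None, 11]
Insertion path: 49 -> 26 -> 36
Result: insert 43 as right child of 36
Final tree (level order): [49, 26, None, 20, 36, 6, None, 33, 43, None, 11]


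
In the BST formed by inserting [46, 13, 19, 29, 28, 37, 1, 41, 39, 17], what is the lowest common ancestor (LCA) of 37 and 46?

Tree insertion order: [46, 13, 19, 29, 28, 37, 1, 41, 39, 17]
Tree (level-order array): [46, 13, None, 1, 19, None, None, 17, 29, None, None, 28, 37, None, None, None, 41, 39]
In a BST, the LCA of p=37, q=46 is the first node v on the
root-to-leaf path with p <= v <= q (go left if both < v, right if both > v).
Walk from root:
  at 46: 37 <= 46 <= 46, this is the LCA
LCA = 46


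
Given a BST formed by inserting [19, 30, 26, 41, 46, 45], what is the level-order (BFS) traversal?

Tree insertion order: [19, 30, 26, 41, 46, 45]
Tree (level-order array): [19, None, 30, 26, 41, None, None, None, 46, 45]
BFS from the root, enqueuing left then right child of each popped node:
  queue [19] -> pop 19, enqueue [30], visited so far: [19]
  queue [30] -> pop 30, enqueue [26, 41], visited so far: [19, 30]
  queue [26, 41] -> pop 26, enqueue [none], visited so far: [19, 30, 26]
  queue [41] -> pop 41, enqueue [46], visited so far: [19, 30, 26, 41]
  queue [46] -> pop 46, enqueue [45], visited so far: [19, 30, 26, 41, 46]
  queue [45] -> pop 45, enqueue [none], visited so far: [19, 30, 26, 41, 46, 45]
Result: [19, 30, 26, 41, 46, 45]


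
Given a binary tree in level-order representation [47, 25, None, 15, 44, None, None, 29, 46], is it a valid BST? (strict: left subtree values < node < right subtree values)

Level-order array: [47, 25, None, 15, 44, None, None, 29, 46]
Validate using subtree bounds (lo, hi): at each node, require lo < value < hi,
then recurse left with hi=value and right with lo=value.
Preorder trace (stopping at first violation):
  at node 47 with bounds (-inf, +inf): OK
  at node 25 with bounds (-inf, 47): OK
  at node 15 with bounds (-inf, 25): OK
  at node 44 with bounds (25, 47): OK
  at node 29 with bounds (25, 44): OK
  at node 46 with bounds (44, 47): OK
No violation found at any node.
Result: Valid BST


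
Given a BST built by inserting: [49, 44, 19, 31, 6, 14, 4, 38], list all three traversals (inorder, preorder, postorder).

Tree insertion order: [49, 44, 19, 31, 6, 14, 4, 38]
Tree (level-order array): [49, 44, None, 19, None, 6, 31, 4, 14, None, 38]
Inorder (L, root, R): [4, 6, 14, 19, 31, 38, 44, 49]
Preorder (root, L, R): [49, 44, 19, 6, 4, 14, 31, 38]
Postorder (L, R, root): [4, 14, 6, 38, 31, 19, 44, 49]


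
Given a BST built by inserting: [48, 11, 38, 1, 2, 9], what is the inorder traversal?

Tree insertion order: [48, 11, 38, 1, 2, 9]
Tree (level-order array): [48, 11, None, 1, 38, None, 2, None, None, None, 9]
Inorder traversal: [1, 2, 9, 11, 38, 48]


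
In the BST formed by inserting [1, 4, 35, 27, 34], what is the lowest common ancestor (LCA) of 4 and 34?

Tree insertion order: [1, 4, 35, 27, 34]
Tree (level-order array): [1, None, 4, None, 35, 27, None, None, 34]
In a BST, the LCA of p=4, q=34 is the first node v on the
root-to-leaf path with p <= v <= q (go left if both < v, right if both > v).
Walk from root:
  at 1: both 4 and 34 > 1, go right
  at 4: 4 <= 4 <= 34, this is the LCA
LCA = 4


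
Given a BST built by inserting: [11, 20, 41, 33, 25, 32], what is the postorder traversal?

Tree insertion order: [11, 20, 41, 33, 25, 32]
Tree (level-order array): [11, None, 20, None, 41, 33, None, 25, None, None, 32]
Postorder traversal: [32, 25, 33, 41, 20, 11]


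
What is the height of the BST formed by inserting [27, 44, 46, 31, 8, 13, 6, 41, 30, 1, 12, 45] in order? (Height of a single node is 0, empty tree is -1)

Insertion order: [27, 44, 46, 31, 8, 13, 6, 41, 30, 1, 12, 45]
Tree (level-order array): [27, 8, 44, 6, 13, 31, 46, 1, None, 12, None, 30, 41, 45]
Compute height bottom-up (empty subtree = -1):
  height(1) = 1 + max(-1, -1) = 0
  height(6) = 1 + max(0, -1) = 1
  height(12) = 1 + max(-1, -1) = 0
  height(13) = 1 + max(0, -1) = 1
  height(8) = 1 + max(1, 1) = 2
  height(30) = 1 + max(-1, -1) = 0
  height(41) = 1 + max(-1, -1) = 0
  height(31) = 1 + max(0, 0) = 1
  height(45) = 1 + max(-1, -1) = 0
  height(46) = 1 + max(0, -1) = 1
  height(44) = 1 + max(1, 1) = 2
  height(27) = 1 + max(2, 2) = 3
Height = 3


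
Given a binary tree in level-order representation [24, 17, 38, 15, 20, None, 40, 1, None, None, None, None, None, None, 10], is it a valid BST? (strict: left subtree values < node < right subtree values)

Level-order array: [24, 17, 38, 15, 20, None, 40, 1, None, None, None, None, None, None, 10]
Validate using subtree bounds (lo, hi): at each node, require lo < value < hi,
then recurse left with hi=value and right with lo=value.
Preorder trace (stopping at first violation):
  at node 24 with bounds (-inf, +inf): OK
  at node 17 with bounds (-inf, 24): OK
  at node 15 with bounds (-inf, 17): OK
  at node 1 with bounds (-inf, 15): OK
  at node 10 with bounds (1, 15): OK
  at node 20 with bounds (17, 24): OK
  at node 38 with bounds (24, +inf): OK
  at node 40 with bounds (38, +inf): OK
No violation found at any node.
Result: Valid BST


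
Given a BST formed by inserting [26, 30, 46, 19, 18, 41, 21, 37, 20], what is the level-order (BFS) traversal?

Tree insertion order: [26, 30, 46, 19, 18, 41, 21, 37, 20]
Tree (level-order array): [26, 19, 30, 18, 21, None, 46, None, None, 20, None, 41, None, None, None, 37]
BFS from the root, enqueuing left then right child of each popped node:
  queue [26] -> pop 26, enqueue [19, 30], visited so far: [26]
  queue [19, 30] -> pop 19, enqueue [18, 21], visited so far: [26, 19]
  queue [30, 18, 21] -> pop 30, enqueue [46], visited so far: [26, 19, 30]
  queue [18, 21, 46] -> pop 18, enqueue [none], visited so far: [26, 19, 30, 18]
  queue [21, 46] -> pop 21, enqueue [20], visited so far: [26, 19, 30, 18, 21]
  queue [46, 20] -> pop 46, enqueue [41], visited so far: [26, 19, 30, 18, 21, 46]
  queue [20, 41] -> pop 20, enqueue [none], visited so far: [26, 19, 30, 18, 21, 46, 20]
  queue [41] -> pop 41, enqueue [37], visited so far: [26, 19, 30, 18, 21, 46, 20, 41]
  queue [37] -> pop 37, enqueue [none], visited so far: [26, 19, 30, 18, 21, 46, 20, 41, 37]
Result: [26, 19, 30, 18, 21, 46, 20, 41, 37]


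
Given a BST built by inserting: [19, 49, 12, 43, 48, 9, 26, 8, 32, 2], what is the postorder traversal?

Tree insertion order: [19, 49, 12, 43, 48, 9, 26, 8, 32, 2]
Tree (level-order array): [19, 12, 49, 9, None, 43, None, 8, None, 26, 48, 2, None, None, 32]
Postorder traversal: [2, 8, 9, 12, 32, 26, 48, 43, 49, 19]


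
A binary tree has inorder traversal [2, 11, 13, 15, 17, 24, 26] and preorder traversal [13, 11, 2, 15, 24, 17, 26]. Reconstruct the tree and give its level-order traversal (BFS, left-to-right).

Inorder:  [2, 11, 13, 15, 17, 24, 26]
Preorder: [13, 11, 2, 15, 24, 17, 26]
Algorithm: preorder visits root first, so consume preorder in order;
for each root, split the current inorder slice at that value into
left-subtree inorder and right-subtree inorder, then recurse.
Recursive splits:
  root=13; inorder splits into left=[2, 11], right=[15, 17, 24, 26]
  root=11; inorder splits into left=[2], right=[]
  root=2; inorder splits into left=[], right=[]
  root=15; inorder splits into left=[], right=[17, 24, 26]
  root=24; inorder splits into left=[17], right=[26]
  root=17; inorder splits into left=[], right=[]
  root=26; inorder splits into left=[], right=[]
Reconstructed level-order: [13, 11, 15, 2, 24, 17, 26]


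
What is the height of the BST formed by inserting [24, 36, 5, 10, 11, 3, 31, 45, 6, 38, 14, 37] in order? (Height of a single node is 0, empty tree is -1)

Insertion order: [24, 36, 5, 10, 11, 3, 31, 45, 6, 38, 14, 37]
Tree (level-order array): [24, 5, 36, 3, 10, 31, 45, None, None, 6, 11, None, None, 38, None, None, None, None, 14, 37]
Compute height bottom-up (empty subtree = -1):
  height(3) = 1 + max(-1, -1) = 0
  height(6) = 1 + max(-1, -1) = 0
  height(14) = 1 + max(-1, -1) = 0
  height(11) = 1 + max(-1, 0) = 1
  height(10) = 1 + max(0, 1) = 2
  height(5) = 1 + max(0, 2) = 3
  height(31) = 1 + max(-1, -1) = 0
  height(37) = 1 + max(-1, -1) = 0
  height(38) = 1 + max(0, -1) = 1
  height(45) = 1 + max(1, -1) = 2
  height(36) = 1 + max(0, 2) = 3
  height(24) = 1 + max(3, 3) = 4
Height = 4


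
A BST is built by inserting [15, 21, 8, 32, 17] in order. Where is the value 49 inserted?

Starting tree (level order): [15, 8, 21, None, None, 17, 32]
Insertion path: 15 -> 21 -> 32
Result: insert 49 as right child of 32
Final tree (level order): [15, 8, 21, None, None, 17, 32, None, None, None, 49]


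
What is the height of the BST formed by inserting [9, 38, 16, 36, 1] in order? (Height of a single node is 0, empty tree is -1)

Insertion order: [9, 38, 16, 36, 1]
Tree (level-order array): [9, 1, 38, None, None, 16, None, None, 36]
Compute height bottom-up (empty subtree = -1):
  height(1) = 1 + max(-1, -1) = 0
  height(36) = 1 + max(-1, -1) = 0
  height(16) = 1 + max(-1, 0) = 1
  height(38) = 1 + max(1, -1) = 2
  height(9) = 1 + max(0, 2) = 3
Height = 3


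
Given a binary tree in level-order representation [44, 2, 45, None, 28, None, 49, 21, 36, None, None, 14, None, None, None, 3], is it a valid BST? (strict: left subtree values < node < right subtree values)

Level-order array: [44, 2, 45, None, 28, None, 49, 21, 36, None, None, 14, None, None, None, 3]
Validate using subtree bounds (lo, hi): at each node, require lo < value < hi,
then recurse left with hi=value and right with lo=value.
Preorder trace (stopping at first violation):
  at node 44 with bounds (-inf, +inf): OK
  at node 2 with bounds (-inf, 44): OK
  at node 28 with bounds (2, 44): OK
  at node 21 with bounds (2, 28): OK
  at node 14 with bounds (2, 21): OK
  at node 3 with bounds (2, 14): OK
  at node 36 with bounds (28, 44): OK
  at node 45 with bounds (44, +inf): OK
  at node 49 with bounds (45, +inf): OK
No violation found at any node.
Result: Valid BST


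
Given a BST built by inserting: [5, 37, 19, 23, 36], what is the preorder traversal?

Tree insertion order: [5, 37, 19, 23, 36]
Tree (level-order array): [5, None, 37, 19, None, None, 23, None, 36]
Preorder traversal: [5, 37, 19, 23, 36]


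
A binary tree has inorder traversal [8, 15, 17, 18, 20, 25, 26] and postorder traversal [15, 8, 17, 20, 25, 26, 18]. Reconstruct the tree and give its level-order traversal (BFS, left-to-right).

Inorder:   [8, 15, 17, 18, 20, 25, 26]
Postorder: [15, 8, 17, 20, 25, 26, 18]
Algorithm: postorder visits root last, so walk postorder right-to-left;
each value is the root of the current inorder slice — split it at that
value, recurse on the right subtree first, then the left.
Recursive splits:
  root=18; inorder splits into left=[8, 15, 17], right=[20, 25, 26]
  root=26; inorder splits into left=[20, 25], right=[]
  root=25; inorder splits into left=[20], right=[]
  root=20; inorder splits into left=[], right=[]
  root=17; inorder splits into left=[8, 15], right=[]
  root=8; inorder splits into left=[], right=[15]
  root=15; inorder splits into left=[], right=[]
Reconstructed level-order: [18, 17, 26, 8, 25, 15, 20]


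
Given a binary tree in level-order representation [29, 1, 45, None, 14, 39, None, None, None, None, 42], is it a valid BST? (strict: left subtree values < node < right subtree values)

Level-order array: [29, 1, 45, None, 14, 39, None, None, None, None, 42]
Validate using subtree bounds (lo, hi): at each node, require lo < value < hi,
then recurse left with hi=value and right with lo=value.
Preorder trace (stopping at first violation):
  at node 29 with bounds (-inf, +inf): OK
  at node 1 with bounds (-inf, 29): OK
  at node 14 with bounds (1, 29): OK
  at node 45 with bounds (29, +inf): OK
  at node 39 with bounds (29, 45): OK
  at node 42 with bounds (39, 45): OK
No violation found at any node.
Result: Valid BST


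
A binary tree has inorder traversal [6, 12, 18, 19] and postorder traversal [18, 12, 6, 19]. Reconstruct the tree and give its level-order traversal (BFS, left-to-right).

Inorder:   [6, 12, 18, 19]
Postorder: [18, 12, 6, 19]
Algorithm: postorder visits root last, so walk postorder right-to-left;
each value is the root of the current inorder slice — split it at that
value, recurse on the right subtree first, then the left.
Recursive splits:
  root=19; inorder splits into left=[6, 12, 18], right=[]
  root=6; inorder splits into left=[], right=[12, 18]
  root=12; inorder splits into left=[], right=[18]
  root=18; inorder splits into left=[], right=[]
Reconstructed level-order: [19, 6, 12, 18]


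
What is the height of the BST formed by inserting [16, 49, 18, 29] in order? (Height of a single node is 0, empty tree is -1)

Insertion order: [16, 49, 18, 29]
Tree (level-order array): [16, None, 49, 18, None, None, 29]
Compute height bottom-up (empty subtree = -1):
  height(29) = 1 + max(-1, -1) = 0
  height(18) = 1 + max(-1, 0) = 1
  height(49) = 1 + max(1, -1) = 2
  height(16) = 1 + max(-1, 2) = 3
Height = 3


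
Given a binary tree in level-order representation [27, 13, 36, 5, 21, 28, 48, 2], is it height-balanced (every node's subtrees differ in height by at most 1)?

Tree (level-order array): [27, 13, 36, 5, 21, 28, 48, 2]
Definition: a tree is height-balanced if, at every node, |h(left) - h(right)| <= 1 (empty subtree has height -1).
Bottom-up per-node check:
  node 2: h_left=-1, h_right=-1, diff=0 [OK], height=0
  node 5: h_left=0, h_right=-1, diff=1 [OK], height=1
  node 21: h_left=-1, h_right=-1, diff=0 [OK], height=0
  node 13: h_left=1, h_right=0, diff=1 [OK], height=2
  node 28: h_left=-1, h_right=-1, diff=0 [OK], height=0
  node 48: h_left=-1, h_right=-1, diff=0 [OK], height=0
  node 36: h_left=0, h_right=0, diff=0 [OK], height=1
  node 27: h_left=2, h_right=1, diff=1 [OK], height=3
All nodes satisfy the balance condition.
Result: Balanced


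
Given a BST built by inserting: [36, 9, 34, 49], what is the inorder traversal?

Tree insertion order: [36, 9, 34, 49]
Tree (level-order array): [36, 9, 49, None, 34]
Inorder traversal: [9, 34, 36, 49]


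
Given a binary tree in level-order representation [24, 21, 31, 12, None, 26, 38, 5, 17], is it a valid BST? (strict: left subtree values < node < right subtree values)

Level-order array: [24, 21, 31, 12, None, 26, 38, 5, 17]
Validate using subtree bounds (lo, hi): at each node, require lo < value < hi,
then recurse left with hi=value and right with lo=value.
Preorder trace (stopping at first violation):
  at node 24 with bounds (-inf, +inf): OK
  at node 21 with bounds (-inf, 24): OK
  at node 12 with bounds (-inf, 21): OK
  at node 5 with bounds (-inf, 12): OK
  at node 17 with bounds (12, 21): OK
  at node 31 with bounds (24, +inf): OK
  at node 26 with bounds (24, 31): OK
  at node 38 with bounds (31, +inf): OK
No violation found at any node.
Result: Valid BST


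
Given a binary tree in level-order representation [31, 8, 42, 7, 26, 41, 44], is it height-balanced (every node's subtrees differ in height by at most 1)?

Tree (level-order array): [31, 8, 42, 7, 26, 41, 44]
Definition: a tree is height-balanced if, at every node, |h(left) - h(right)| <= 1 (empty subtree has height -1).
Bottom-up per-node check:
  node 7: h_left=-1, h_right=-1, diff=0 [OK], height=0
  node 26: h_left=-1, h_right=-1, diff=0 [OK], height=0
  node 8: h_left=0, h_right=0, diff=0 [OK], height=1
  node 41: h_left=-1, h_right=-1, diff=0 [OK], height=0
  node 44: h_left=-1, h_right=-1, diff=0 [OK], height=0
  node 42: h_left=0, h_right=0, diff=0 [OK], height=1
  node 31: h_left=1, h_right=1, diff=0 [OK], height=2
All nodes satisfy the balance condition.
Result: Balanced


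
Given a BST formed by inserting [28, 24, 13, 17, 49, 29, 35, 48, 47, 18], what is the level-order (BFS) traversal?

Tree insertion order: [28, 24, 13, 17, 49, 29, 35, 48, 47, 18]
Tree (level-order array): [28, 24, 49, 13, None, 29, None, None, 17, None, 35, None, 18, None, 48, None, None, 47]
BFS from the root, enqueuing left then right child of each popped node:
  queue [28] -> pop 28, enqueue [24, 49], visited so far: [28]
  queue [24, 49] -> pop 24, enqueue [13], visited so far: [28, 24]
  queue [49, 13] -> pop 49, enqueue [29], visited so far: [28, 24, 49]
  queue [13, 29] -> pop 13, enqueue [17], visited so far: [28, 24, 49, 13]
  queue [29, 17] -> pop 29, enqueue [35], visited so far: [28, 24, 49, 13, 29]
  queue [17, 35] -> pop 17, enqueue [18], visited so far: [28, 24, 49, 13, 29, 17]
  queue [35, 18] -> pop 35, enqueue [48], visited so far: [28, 24, 49, 13, 29, 17, 35]
  queue [18, 48] -> pop 18, enqueue [none], visited so far: [28, 24, 49, 13, 29, 17, 35, 18]
  queue [48] -> pop 48, enqueue [47], visited so far: [28, 24, 49, 13, 29, 17, 35, 18, 48]
  queue [47] -> pop 47, enqueue [none], visited so far: [28, 24, 49, 13, 29, 17, 35, 18, 48, 47]
Result: [28, 24, 49, 13, 29, 17, 35, 18, 48, 47]


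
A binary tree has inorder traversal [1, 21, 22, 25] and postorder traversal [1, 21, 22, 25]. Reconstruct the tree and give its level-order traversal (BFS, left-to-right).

Inorder:   [1, 21, 22, 25]
Postorder: [1, 21, 22, 25]
Algorithm: postorder visits root last, so walk postorder right-to-left;
each value is the root of the current inorder slice — split it at that
value, recurse on the right subtree first, then the left.
Recursive splits:
  root=25; inorder splits into left=[1, 21, 22], right=[]
  root=22; inorder splits into left=[1, 21], right=[]
  root=21; inorder splits into left=[1], right=[]
  root=1; inorder splits into left=[], right=[]
Reconstructed level-order: [25, 22, 21, 1]
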